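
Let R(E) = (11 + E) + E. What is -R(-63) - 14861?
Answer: -14746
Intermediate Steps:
R(E) = 11 + 2*E
-R(-63) - 14861 = -(11 + 2*(-63)) - 14861 = -(11 - 126) - 14861 = -1*(-115) - 14861 = 115 - 14861 = -14746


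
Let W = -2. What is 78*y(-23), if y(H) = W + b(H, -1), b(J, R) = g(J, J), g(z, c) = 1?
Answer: -78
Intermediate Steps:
b(J, R) = 1
y(H) = -1 (y(H) = -2 + 1 = -1)
78*y(-23) = 78*(-1) = -78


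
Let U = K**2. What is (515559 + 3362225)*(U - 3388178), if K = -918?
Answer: -9870720793936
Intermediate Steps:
U = 842724 (U = (-918)**2 = 842724)
(515559 + 3362225)*(U - 3388178) = (515559 + 3362225)*(842724 - 3388178) = 3877784*(-2545454) = -9870720793936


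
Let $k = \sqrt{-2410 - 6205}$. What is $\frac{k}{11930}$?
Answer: $\frac{i \sqrt{8615}}{11930} \approx 0.0077801 i$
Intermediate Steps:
$k = i \sqrt{8615}$ ($k = \sqrt{-8615} = i \sqrt{8615} \approx 92.817 i$)
$\frac{k}{11930} = \frac{i \sqrt{8615}}{11930}$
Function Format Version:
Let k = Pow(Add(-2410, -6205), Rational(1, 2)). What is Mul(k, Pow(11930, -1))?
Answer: Mul(Rational(1, 11930), I, Pow(8615, Rational(1, 2))) ≈ Mul(0.0077801, I)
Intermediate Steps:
k = Mul(I, Pow(8615, Rational(1, 2))) (k = Pow(-8615, Rational(1, 2)) = Mul(I, Pow(8615, Rational(1, 2))) ≈ Mul(92.817, I))
Mul(k, Pow(11930, -1)) = Mul(Mul(I, Pow(8615, Rational(1, 2))), Pow(11930, -1)) = Mul(Mul(I, Pow(8615, Rational(1, 2))), Rational(1, 11930)) = Mul(Rational(1, 11930), I, Pow(8615, Rational(1, 2)))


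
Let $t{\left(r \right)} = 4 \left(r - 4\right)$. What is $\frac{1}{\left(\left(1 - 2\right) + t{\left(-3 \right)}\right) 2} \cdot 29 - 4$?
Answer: $- \frac{9}{2} \approx -4.5$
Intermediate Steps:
$t{\left(r \right)} = -16 + 4 r$ ($t{\left(r \right)} = 4 \left(-4 + r\right) = -16 + 4 r$)
$\frac{1}{\left(\left(1 - 2\right) + t{\left(-3 \right)}\right) 2} \cdot 29 - 4 = \frac{1}{\left(\left(1 - 2\right) + \left(-16 + 4 \left(-3\right)\right)\right) 2} \cdot 29 - 4 = \frac{1}{\left(-1 - 28\right) 2} \cdot 29 - 4 = \frac{1}{\left(-29\right) 2} \cdot 29 - 4 = \frac{1}{-58} \cdot 29 - 4 = \left(- \frac{1}{58}\right) 29 - 4 = - \frac{1}{2} - 4 = - \frac{9}{2}$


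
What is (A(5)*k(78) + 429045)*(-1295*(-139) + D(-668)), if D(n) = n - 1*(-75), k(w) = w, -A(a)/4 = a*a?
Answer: 75576407940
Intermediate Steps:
A(a) = -4*a² (A(a) = -4*a*a = -4*a²)
D(n) = 75 + n (D(n) = n + 75 = 75 + n)
(A(5)*k(78) + 429045)*(-1295*(-139) + D(-668)) = (-4*5²*78 + 429045)*(-1295*(-139) + (75 - 668)) = (-4*25*78 + 429045)*(180005 - 593) = (-100*78 + 429045)*179412 = (-7800 + 429045)*179412 = 421245*179412 = 75576407940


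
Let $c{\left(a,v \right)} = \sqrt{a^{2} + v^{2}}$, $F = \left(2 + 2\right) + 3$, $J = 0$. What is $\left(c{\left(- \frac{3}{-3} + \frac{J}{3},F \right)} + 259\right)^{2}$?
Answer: $67131 + 2590 \sqrt{2} \approx 70794.0$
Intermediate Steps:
$F = 7$ ($F = 4 + 3 = 7$)
$\left(c{\left(- \frac{3}{-3} + \frac{J}{3},F \right)} + 259\right)^{2} = \left(\sqrt{\left(- \frac{3}{-3} + \frac{0}{3}\right)^{2} + 7^{2}} + 259\right)^{2} = \left(\sqrt{\left(\left(-3\right) \left(- \frac{1}{3}\right) + 0 \cdot \frac{1}{3}\right)^{2} + 49} + 259\right)^{2} = \left(\sqrt{\left(1 + 0\right)^{2} + 49} + 259\right)^{2} = \left(\sqrt{1^{2} + 49} + 259\right)^{2} = \left(\sqrt{1 + 49} + 259\right)^{2} = \left(\sqrt{50} + 259\right)^{2} = \left(5 \sqrt{2} + 259\right)^{2} = \left(259 + 5 \sqrt{2}\right)^{2}$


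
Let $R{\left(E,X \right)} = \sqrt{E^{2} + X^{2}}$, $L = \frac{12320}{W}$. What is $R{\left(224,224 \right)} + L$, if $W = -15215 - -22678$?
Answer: $\frac{12320}{7463} + 224 \sqrt{2} \approx 318.43$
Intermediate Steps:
$W = 7463$ ($W = -15215 + 22678 = 7463$)
$L = \frac{12320}{7463} \approx 1.6508$
$R{\left(224,224 \right)} + L = \sqrt{224^{2} + 224^{2}} + \frac{12320}{7463} = \sqrt{50176 + 50176} + \frac{12320}{7463} = \sqrt{100352} + \frac{12320}{7463} = 224 \sqrt{2} + \frac{12320}{7463} = \frac{12320}{7463} + 224 \sqrt{2}$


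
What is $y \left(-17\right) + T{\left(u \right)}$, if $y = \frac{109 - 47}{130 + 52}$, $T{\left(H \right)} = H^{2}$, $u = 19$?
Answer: $\frac{32324}{91} \approx 355.21$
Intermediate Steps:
$y = \frac{31}{91}$ ($y = \frac{62}{182} = 62 \cdot \frac{1}{182} = \frac{31}{91} \approx 0.34066$)
$y \left(-17\right) + T{\left(u \right)} = \frac{31}{91} \left(-17\right) + 19^{2} = - \frac{527}{91} + 361 = \frac{32324}{91}$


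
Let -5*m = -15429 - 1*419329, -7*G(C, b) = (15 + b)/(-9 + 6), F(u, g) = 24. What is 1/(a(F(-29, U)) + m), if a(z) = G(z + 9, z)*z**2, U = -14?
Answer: 35/3080746 ≈ 1.1361e-5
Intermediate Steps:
G(C, b) = 5/7 + b/21 (G(C, b) = -(15 + b)/(7*(-9 + 6)) = -(15 + b)/(7*(-3)) = -(15 + b)*(-1)/(7*3) = -(-5 - b/3)/7 = 5/7 + b/21)
m = 434758/5 (m = -(-15429 - 1*419329)/5 = -(-15429 - 419329)/5 = -1/5*(-434758) = 434758/5 ≈ 86952.)
a(z) = z**2*(5/7 + z/21) (a(z) = (5/7 + z/21)*z**2 = z**2*(5/7 + z/21))
1/(a(F(-29, U)) + m) = 1/((1/21)*24**2*(15 + 24) + 434758/5) = 1/((1/21)*576*39 + 434758/5) = 1/(7488/7 + 434758/5) = 1/(3080746/35) = 35/3080746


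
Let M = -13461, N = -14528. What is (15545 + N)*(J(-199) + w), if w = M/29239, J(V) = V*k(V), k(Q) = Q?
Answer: 168223448718/4177 ≈ 4.0274e+7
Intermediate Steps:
J(V) = V**2 (J(V) = V*V = V**2)
w = -1923/4177 (w = -13461/29239 = -13461*1/29239 = -1923/4177 ≈ -0.46038)
(15545 + N)*(J(-199) + w) = (15545 - 14528)*((-199)**2 - 1923/4177) = 1017*(39601 - 1923/4177) = 1017*(165411454/4177) = 168223448718/4177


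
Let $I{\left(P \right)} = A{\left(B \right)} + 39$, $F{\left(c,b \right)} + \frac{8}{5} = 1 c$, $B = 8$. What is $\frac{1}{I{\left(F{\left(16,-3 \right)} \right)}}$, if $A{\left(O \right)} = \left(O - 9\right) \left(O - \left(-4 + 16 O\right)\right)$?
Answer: $\frac{1}{155} \approx 0.0064516$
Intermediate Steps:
$A{\left(O \right)} = \left(-9 + O\right) \left(4 - 15 O\right)$ ($A{\left(O \right)} = \left(-9 + O\right) \left(O - \left(-4 + 16 O\right)\right) = \left(-9 + O\right) \left(4 - 15 O\right)$)
$F{\left(c,b \right)} = - \frac{8}{5} + c$ ($F{\left(c,b \right)} = - \frac{8}{5} + 1 c = - \frac{8}{5} + c$)
$I{\left(P \right)} = 155$ ($I{\left(P \right)} = \left(-36 - 15 \cdot 8^{2} + 139 \cdot 8\right) + 39 = \left(-36 - 960 + 1112\right) + 39 = 116 + 39 = 155$)
$\frac{1}{I{\left(F{\left(16,-3 \right)} \right)}} = \frac{1}{155}$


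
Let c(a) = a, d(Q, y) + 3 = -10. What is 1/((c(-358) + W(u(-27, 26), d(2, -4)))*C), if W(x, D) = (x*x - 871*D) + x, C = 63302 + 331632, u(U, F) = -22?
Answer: 1/4512910818 ≈ 2.2159e-10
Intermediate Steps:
C = 394934
d(Q, y) = -13 (d(Q, y) = -3 - 10 = -13)
W(x, D) = x + x**2 - 871*D (W(x, D) = (x**2 - 871*D) + x = x + x**2 - 871*D)
1/((c(-358) + W(u(-27, 26), d(2, -4)))*C) = 1/(-358 + (-22 + (-22)**2 - 871*(-13))*394934) = (1/394934)/(-358 + (-22 + 484 + 11323)) = (1/394934)/(-358 + 11785) = (1/394934)/11427 = (1/11427)*(1/394934) = 1/4512910818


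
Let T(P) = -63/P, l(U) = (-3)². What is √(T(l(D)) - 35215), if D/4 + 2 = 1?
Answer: I*√35222 ≈ 187.68*I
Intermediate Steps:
D = -4 (D = -8 + 4*1 = -8 + 4 = -4)
l(U) = 9
√(T(l(D)) - 35215) = √(-63/9 - 35215) = √(-63*⅑ - 35215) = √(-7 - 35215) = √(-35222) = I*√35222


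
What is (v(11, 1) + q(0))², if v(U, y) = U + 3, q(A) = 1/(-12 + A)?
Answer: 27889/144 ≈ 193.67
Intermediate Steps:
v(U, y) = 3 + U
(v(11, 1) + q(0))² = ((3 + 11) + 1/(-12 + 0))² = (14 + 1/(-12))² = (14 - 1/12)² = (167/12)² = 27889/144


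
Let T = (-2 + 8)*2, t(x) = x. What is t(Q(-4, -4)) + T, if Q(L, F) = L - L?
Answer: 12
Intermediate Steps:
Q(L, F) = 0
T = 12 (T = 6*2 = 12)
t(Q(-4, -4)) + T = 0 + 12 = 12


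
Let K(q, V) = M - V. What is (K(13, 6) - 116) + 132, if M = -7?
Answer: 3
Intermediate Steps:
K(q, V) = -7 - V
(K(13, 6) - 116) + 132 = ((-7 - 1*6) - 116) + 132 = ((-7 - 6) - 116) + 132 = (-13 - 116) + 132 = -129 + 132 = 3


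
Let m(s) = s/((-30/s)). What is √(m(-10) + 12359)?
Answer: √111201/3 ≈ 111.16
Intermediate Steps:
m(s) = -s²/30 (m(s) = s*(-s/30) = -s²/30)
√(m(-10) + 12359) = √(-1/30*(-10)² + 12359) = √(-1/30*100 + 12359) = √(-10/3 + 12359) = √(37067/3) = √111201/3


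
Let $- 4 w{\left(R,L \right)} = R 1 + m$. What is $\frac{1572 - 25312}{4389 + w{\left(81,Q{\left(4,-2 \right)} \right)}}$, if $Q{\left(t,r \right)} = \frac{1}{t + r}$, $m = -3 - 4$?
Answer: $- \frac{47480}{8741} \approx -5.4319$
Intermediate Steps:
$m = -7$
$Q{\left(t,r \right)} = \frac{1}{r + t}$
$w{\left(R,L \right)} = \frac{7}{4} - \frac{R}{4}$ ($w{\left(R,L \right)} = - \frac{R 1 - 7}{4} = - \frac{R - 7}{4} = - \frac{-7 + R}{4} = \frac{7}{4} - \frac{R}{4}$)
$\frac{1572 - 25312}{4389 + w{\left(81,Q{\left(4,-2 \right)} \right)}} = \frac{1572 - 25312}{4389 + \left(\frac{7}{4} - \frac{81}{4}\right)} = - \frac{23740}{4389 + \left(\frac{7}{4} - \frac{81}{4}\right)} = - \frac{23740}{4389 - \frac{37}{2}} = - \frac{23740}{\frac{8741}{2}} = \left(-23740\right) \frac{2}{8741} = - \frac{47480}{8741}$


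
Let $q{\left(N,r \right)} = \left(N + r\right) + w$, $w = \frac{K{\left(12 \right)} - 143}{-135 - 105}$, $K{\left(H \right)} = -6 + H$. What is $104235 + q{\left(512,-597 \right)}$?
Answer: $\frac{24996137}{240} \approx 1.0415 \cdot 10^{5}$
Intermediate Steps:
$w = \frac{137}{240}$ ($w = \frac{\left(-6 + 12\right) - 143}{-135 - 105} = \frac{6 - 143}{-240} = \left(-137\right) \left(- \frac{1}{240}\right) = \frac{137}{240} \approx 0.57083$)
$q{\left(N,r \right)} = \frac{137}{240} + N + r$ ($q{\left(N,r \right)} = \left(N + r\right) + \frac{137}{240} = \frac{137}{240} + N + r$)
$104235 + q{\left(512,-597 \right)} = 104235 + \left(\frac{137}{240} + 512 - 597\right) = 104235 - \frac{20263}{240} = \frac{24996137}{240}$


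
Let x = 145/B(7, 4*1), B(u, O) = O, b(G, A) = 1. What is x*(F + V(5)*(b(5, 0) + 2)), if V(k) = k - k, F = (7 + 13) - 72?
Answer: -1885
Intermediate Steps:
F = -52 (F = 20 - 72 = -52)
V(k) = 0
x = 145/4 (x = 145/((4*1)) = 145/4 ≈ 36.250)
x*(F + V(5)*(b(5, 0) + 2)) = 145*(-52 + 0*(1 + 2))/4 = 145*(-52 + 0*3)/4 = 145*(-52 + 0)/4 = (145/4)*(-52) = -1885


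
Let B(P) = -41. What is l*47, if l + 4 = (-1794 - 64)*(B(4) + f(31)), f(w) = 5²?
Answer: 1397028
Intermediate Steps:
f(w) = 25
l = 29724 (l = -4 + (-1794 - 64)*(-41 + 25) = -4 - 1858*(-16) = -4 + 29728 = 29724)
l*47 = 29724*47 = 1397028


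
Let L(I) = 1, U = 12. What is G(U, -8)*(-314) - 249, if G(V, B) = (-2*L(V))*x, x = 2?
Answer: 1007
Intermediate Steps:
G(V, B) = -4 (G(V, B) = -2*1*2 = -2*2 = -4)
G(U, -8)*(-314) - 249 = -4*(-314) - 249 = 1256 - 249 = 1007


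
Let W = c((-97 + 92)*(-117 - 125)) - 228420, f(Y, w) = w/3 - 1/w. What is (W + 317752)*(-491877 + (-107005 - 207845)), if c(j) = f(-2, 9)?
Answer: -216206600726/3 ≈ -7.2069e+10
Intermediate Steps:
f(Y, w) = -1/w + w/3 (f(Y, w) = w*(1/3) - 1/w = w/3 - 1/w = -1/w + w/3)
c(j) = 26/9 (c(j) = -1/9 + (1/3)*9 = -1*1/9 + 3 = -1/9 + 3 = 26/9)
W = -2055754/9 (W = 26/9 - 228420 = -2055754/9 ≈ -2.2842e+5)
(W + 317752)*(-491877 + (-107005 - 207845)) = (-2055754/9 + 317752)*(-491877 + (-107005 - 207845)) = 804014*(-491877 - 314850)/9 = (804014/9)*(-806727) = -216206600726/3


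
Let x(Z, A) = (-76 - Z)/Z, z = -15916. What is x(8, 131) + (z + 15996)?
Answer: 139/2 ≈ 69.500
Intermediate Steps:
x(Z, A) = (-76 - Z)/Z
x(8, 131) + (z + 15996) = (-76 - 1*8)/8 + (-15916 + 15996) = (-76 - 8)/8 + 80 = (1/8)*(-84) + 80 = -21/2 + 80 = 139/2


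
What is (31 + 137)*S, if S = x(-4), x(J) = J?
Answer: -672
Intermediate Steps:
S = -4
(31 + 137)*S = (31 + 137)*(-4) = 168*(-4) = -672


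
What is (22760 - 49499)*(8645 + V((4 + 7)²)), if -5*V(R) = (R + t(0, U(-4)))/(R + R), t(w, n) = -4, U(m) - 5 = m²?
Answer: -279698844087/1210 ≈ -2.3116e+8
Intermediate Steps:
U(m) = 5 + m²
V(R) = -(-4 + R)/(10*R) (V(R) = -(R - 4)/(5*(R + R)) = -(-4 + R)/(5*(2*R)) = -(-4 + R)*1/(2*R)/5 = -(-4 + R)/(10*R))
(22760 - 49499)*(8645 + V((4 + 7)²)) = (22760 - 49499)*(8645 + (4 - (4 + 7)²)/(10*((4 + 7)²))) = -26739*(8645 + (4 - 1*11²)/(10*(11²))) = -26739*(8645 + (⅒)*(4 - 1*121)/121) = -26739*(8645 + (⅒)*(1/121)*(4 - 121)) = -26739*(8645 + (⅒)*(1/121)*(-117)) = -26739*(8645 - 117/1210) = -26739*10460333/1210 = -279698844087/1210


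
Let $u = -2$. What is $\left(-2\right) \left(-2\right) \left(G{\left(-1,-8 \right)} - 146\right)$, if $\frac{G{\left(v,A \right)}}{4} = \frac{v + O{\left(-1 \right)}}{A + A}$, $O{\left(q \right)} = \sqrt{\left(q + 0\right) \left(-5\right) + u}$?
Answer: $-583 - \sqrt{3} \approx -584.73$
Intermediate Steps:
$O{\left(q \right)} = \sqrt{-2 - 5 q}$ ($O{\left(q \right)} = \sqrt{\left(q + 0\right) \left(-5\right) - 2} = \sqrt{q \left(-5\right) - 2} = \sqrt{- 5 q - 2} = \sqrt{-2 - 5 q}$)
$G{\left(v,A \right)} = \frac{2 \left(v + \sqrt{3}\right)}{A}$ ($G{\left(v,A \right)} = 4 \frac{v + \sqrt{-2 - -5}}{A + A} = 4 \frac{v + \sqrt{-2 + 5}}{2 A} = 4 \left(v + \sqrt{3}\right) \frac{1}{2 A} = 4 \frac{v + \sqrt{3}}{2 A} = \frac{2 \left(v + \sqrt{3}\right)}{A}$)
$\left(-2\right) \left(-2\right) \left(G{\left(-1,-8 \right)} - 146\right) = \left(-2\right) \left(-2\right) \left(\frac{2 \left(-1 + \sqrt{3}\right)}{-8} - 146\right) = 4 \left(2 \left(- \frac{1}{8}\right) \left(-1 + \sqrt{3}\right) - 146\right) = 4 \left(\left(\frac{1}{4} - \frac{\sqrt{3}}{4}\right) - 146\right) = 4 \left(- \frac{583}{4} - \frac{\sqrt{3}}{4}\right) = -583 - \sqrt{3}$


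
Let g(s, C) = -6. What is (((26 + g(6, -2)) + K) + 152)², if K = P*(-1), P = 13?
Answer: 25281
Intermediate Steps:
K = -13 (K = 13*(-1) = -13)
(((26 + g(6, -2)) + K) + 152)² = (((26 - 6) - 13) + 152)² = ((20 - 13) + 152)² = (7 + 152)² = 159² = 25281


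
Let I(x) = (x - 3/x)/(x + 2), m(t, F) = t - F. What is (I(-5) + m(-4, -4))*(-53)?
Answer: -1166/15 ≈ -77.733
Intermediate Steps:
I(x) = (x - 3/x)/(2 + x)
(I(-5) + m(-4, -4))*(-53) = ((-3 + (-5)²)/((-5)*(2 - 5)) + (-4 - 1*(-4)))*(-53) = (-⅕*(-3 + 25)/(-3) + (-4 + 4))*(-53) = (-⅕*(-⅓)*22 + 0)*(-53) = (22/15 + 0)*(-53) = (22/15)*(-53) = -1166/15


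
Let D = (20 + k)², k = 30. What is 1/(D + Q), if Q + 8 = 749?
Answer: 1/3241 ≈ 0.00030855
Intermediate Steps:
Q = 741 (Q = -8 + 749 = 741)
D = 2500 (D = (20 + 30)² = 50² = 2500)
1/(D + Q) = 1/(2500 + 741) = 1/3241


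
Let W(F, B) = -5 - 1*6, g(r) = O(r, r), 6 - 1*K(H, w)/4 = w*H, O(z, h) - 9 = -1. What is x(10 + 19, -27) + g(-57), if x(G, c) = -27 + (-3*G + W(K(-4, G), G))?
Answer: -117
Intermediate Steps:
O(z, h) = 8 (O(z, h) = 9 - 1 = 8)
K(H, w) = 24 - 4*H*w (K(H, w) = 24 - 4*w*H = 24 - 4*H*w)
g(r) = 8
W(F, B) = -11 (W(F, B) = -5 - 6 = -11)
x(G, c) = -38 - 3*G (x(G, c) = -27 + (-3*G - 11) = -27 + (-11 - 3*G) = -38 - 3*G)
x(10 + 19, -27) + g(-57) = (-38 - 3*(10 + 19)) + 8 = (-38 - 3*29) + 8 = (-38 - 87) + 8 = -125 + 8 = -117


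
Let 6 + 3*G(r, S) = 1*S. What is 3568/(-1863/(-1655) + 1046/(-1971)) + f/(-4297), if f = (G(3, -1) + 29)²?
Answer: 450096199699120/75058221339 ≈ 5996.6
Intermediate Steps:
G(r, S) = -2 + S/3 (G(r, S) = -2 + (1*S)/3 = -2 + S/3)
f = 6400/9 (f = ((-2 + (⅓)*(-1)) + 29)² = ((-2 - ⅓) + 29)² = (-7/3 + 29)² = (80/3)² = 6400/9 ≈ 711.11)
3568/(-1863/(-1655) + 1046/(-1971)) + f/(-4297) = 3568/(-1863/(-1655) + 1046/(-1971)) + (6400/9)/(-4297) = 3568/(-1863*(-1/1655) + 1046*(-1/1971)) + (6400/9)*(-1/4297) = 3568/(1863/1655 - 1046/1971) - 6400/38673 = 3568/(1940843/3262005) - 6400/38673 = 3568*(3262005/1940843) - 6400/38673 = 11638833840/1940843 - 6400/38673 = 450096199699120/75058221339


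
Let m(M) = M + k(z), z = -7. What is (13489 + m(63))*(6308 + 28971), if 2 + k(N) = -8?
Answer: 477748218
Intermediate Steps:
k(N) = -10 (k(N) = -2 - 8 = -10)
m(M) = -10 + M (m(M) = M - 10 = -10 + M)
(13489 + m(63))*(6308 + 28971) = (13489 + (-10 + 63))*(6308 + 28971) = (13489 + 53)*35279 = 13542*35279 = 477748218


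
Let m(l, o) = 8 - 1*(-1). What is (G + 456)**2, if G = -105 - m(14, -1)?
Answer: 116964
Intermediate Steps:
m(l, o) = 9 (m(l, o) = 8 + 1 = 9)
G = -114 (G = -105 - 1*9 = -105 - 9 = -114)
(G + 456)**2 = (-114 + 456)**2 = 342**2 = 116964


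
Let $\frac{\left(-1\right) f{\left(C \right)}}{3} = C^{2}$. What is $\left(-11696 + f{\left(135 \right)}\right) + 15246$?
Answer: $-51125$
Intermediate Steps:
$f{\left(C \right)} = - 3 C^{2}$
$\left(-11696 + f{\left(135 \right)}\right) + 15246 = \left(-11696 - 3 \cdot 135^{2}\right) + 15246 = \left(-11696 - 54675\right) + 15246 = -66371 + 15246 = -51125$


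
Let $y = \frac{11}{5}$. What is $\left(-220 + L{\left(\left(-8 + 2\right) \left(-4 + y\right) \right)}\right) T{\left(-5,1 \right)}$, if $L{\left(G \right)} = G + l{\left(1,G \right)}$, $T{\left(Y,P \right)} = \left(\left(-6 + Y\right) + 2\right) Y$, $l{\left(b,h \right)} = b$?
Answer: $-9369$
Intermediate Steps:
$y = \frac{11}{5}$ ($y = 11 \cdot \frac{1}{5} = \frac{11}{5} \approx 2.2$)
$T{\left(Y,P \right)} = Y \left(-4 + Y\right)$ ($T{\left(Y,P \right)} = \left(-4 + Y\right) Y = Y \left(-4 + Y\right)$)
$L{\left(G \right)} = 1 + G$ ($L{\left(G \right)} = G + 1 = 1 + G$)
$\left(-220 + L{\left(\left(-8 + 2\right) \left(-4 + y\right) \right)}\right) T{\left(-5,1 \right)} = \left(-220 + \left(1 + \left(-8 + 2\right) \left(-4 + \frac{11}{5}\right)\right)\right) \left(- 5 \left(-4 - 5\right)\right) = \left(-220 + \left(1 - - \frac{54}{5}\right)\right) \left(\left(-5\right) \left(-9\right)\right) = \left(-220 + \left(1 + \frac{54}{5}\right)\right) 45 = \left(-220 + \frac{59}{5}\right) 45 = \left(- \frac{1041}{5}\right) 45 = -9369$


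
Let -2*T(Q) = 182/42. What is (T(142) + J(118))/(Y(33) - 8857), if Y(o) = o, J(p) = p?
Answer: -695/52944 ≈ -0.013127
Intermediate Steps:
T(Q) = -13/6 (T(Q) = -91/42 = -½*13/3 = -13/6)
(T(142) + J(118))/(Y(33) - 8857) = (-13/6 + 118)/(33 - 8857) = (695/6)/(-8824) = (695/6)*(-1/8824) = -695/52944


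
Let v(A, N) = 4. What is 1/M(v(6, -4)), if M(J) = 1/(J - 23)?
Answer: -19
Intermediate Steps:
M(J) = 1/(-23 + J)
1/M(v(6, -4)) = 1/(1/(-23 + 4)) = 1/(1/(-19)) = 1/(-1/19) = -19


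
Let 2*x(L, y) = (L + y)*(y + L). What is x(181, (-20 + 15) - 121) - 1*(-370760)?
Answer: 744545/2 ≈ 3.7227e+5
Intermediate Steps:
x(L, y) = (L + y)²/2 (x(L, y) = ((L + y)*(y + L))/2 = ((L + y)*(L + y))/2 = (L + y)²/2)
x(181, (-20 + 15) - 121) - 1*(-370760) = (181 + ((-20 + 15) - 121))²/2 - 1*(-370760) = (181 + (-5 - 121))²/2 + 370760 = (181 - 126)²/2 + 370760 = (½)*55² + 370760 = (½)*3025 + 370760 = 3025/2 + 370760 = 744545/2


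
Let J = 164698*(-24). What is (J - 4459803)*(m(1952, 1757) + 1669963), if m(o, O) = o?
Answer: -14065076892825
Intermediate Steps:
J = -3952752
(J - 4459803)*(m(1952, 1757) + 1669963) = (-3952752 - 4459803)*(1952 + 1669963) = -8412555*1671915 = -14065076892825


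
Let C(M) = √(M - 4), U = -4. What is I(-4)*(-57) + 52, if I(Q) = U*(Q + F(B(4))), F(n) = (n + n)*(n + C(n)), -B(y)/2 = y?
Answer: 28324 - 7296*I*√3 ≈ 28324.0 - 12637.0*I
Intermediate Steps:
B(y) = -2*y
C(M) = √(-4 + M)
F(n) = 2*n*(n + √(-4 + n)) (F(n) = (n + n)*(n + √(-4 + n)) = (2*n)*(n + √(-4 + n)) = 2*n*(n + √(-4 + n)))
I(Q) = -512 - 4*Q + 128*I*√3 (I(Q) = -4*(Q + 2*(-2*4)*(-2*4 + √(-4 - 2*4))) = -4*(Q + 2*(-8)*(-8 + √(-4 - 8))) = -4*(Q + 2*(-8)*(-8 + √(-12))) = -4*(Q + 2*(-8)*(-8 + 2*I*√3)) = -4*(Q + (128 - 32*I*√3)) = -4*(128 + Q - 32*I*√3) = -512 - 4*Q + 128*I*√3)
I(-4)*(-57) + 52 = (-512 - 4*(-4) + 128*I*√3)*(-57) + 52 = (-512 + 16 + 128*I*√3)*(-57) + 52 = (-496 + 128*I*√3)*(-57) + 52 = (28272 - 7296*I*√3) + 52 = 28324 - 7296*I*√3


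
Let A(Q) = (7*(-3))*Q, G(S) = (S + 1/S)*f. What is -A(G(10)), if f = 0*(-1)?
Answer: 0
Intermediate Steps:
f = 0
G(S) = 0 (G(S) = (S + 1/S)*0 = 0)
A(Q) = -21*Q
-A(G(10)) = -(-21)*0 = -1*0 = 0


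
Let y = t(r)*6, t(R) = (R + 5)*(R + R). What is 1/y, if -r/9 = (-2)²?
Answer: 1/13392 ≈ 7.4671e-5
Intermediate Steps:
r = -36 (r = -9*(-2)² = -9*4 = -36)
t(R) = 2*R*(5 + R) (t(R) = (5 + R)*(2*R) = 2*R*(5 + R))
y = 13392 (y = (2*(-36)*(5 - 36))*6 = (2*(-36)*(-31))*6 = 2232*6 = 13392)
1/y = 1/13392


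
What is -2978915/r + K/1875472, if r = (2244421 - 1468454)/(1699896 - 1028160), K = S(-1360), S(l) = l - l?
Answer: -2001044446440/775967 ≈ -2.5788e+6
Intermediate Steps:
S(l) = 0
K = 0
r = 775967/671736 ≈ 1.1552
-2978915/r + K/1875472 = -2978915/775967/671736 + 0/1875472 = -2978915*671736/775967 + 0*(1/1875472) = -2001044446440/775967 + 0 = -2001044446440/775967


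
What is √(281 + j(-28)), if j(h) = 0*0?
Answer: √281 ≈ 16.763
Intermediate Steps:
j(h) = 0
√(281 + j(-28)) = √(281 + 0) = √281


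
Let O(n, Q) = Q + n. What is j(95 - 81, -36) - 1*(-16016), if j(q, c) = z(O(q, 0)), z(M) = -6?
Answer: 16010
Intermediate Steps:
j(q, c) = -6
j(95 - 81, -36) - 1*(-16016) = -6 - 1*(-16016) = -6 + 16016 = 16010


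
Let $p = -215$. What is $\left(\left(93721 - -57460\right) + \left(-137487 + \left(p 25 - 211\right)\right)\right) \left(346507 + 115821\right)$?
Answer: $3748555424$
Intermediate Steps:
$\left(\left(93721 - -57460\right) + \left(-137487 + \left(p 25 - 211\right)\right)\right) \left(346507 + 115821\right) = \left(\left(93721 - -57460\right) - 143073\right) \left(346507 + 115821\right) = \left(\left(93721 + 57460\right) - 143073\right) 462328 = \left(151181 - 143073\right) 462328 = 8108 \cdot 462328 = 3748555424$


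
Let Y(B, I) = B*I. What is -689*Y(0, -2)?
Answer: 0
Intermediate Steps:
-689*Y(0, -2) = -0*(-2) = -689*0 = 0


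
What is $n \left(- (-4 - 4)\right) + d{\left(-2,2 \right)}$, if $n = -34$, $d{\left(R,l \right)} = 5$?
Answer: $-267$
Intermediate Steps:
$n \left(- (-4 - 4)\right) + d{\left(-2,2 \right)} = - 34 \left(- (-4 - 4)\right) + 5 = - 34 \left(\left(-1\right) \left(-8\right)\right) + 5 = \left(-34\right) 8 + 5 = -272 + 5 = -267$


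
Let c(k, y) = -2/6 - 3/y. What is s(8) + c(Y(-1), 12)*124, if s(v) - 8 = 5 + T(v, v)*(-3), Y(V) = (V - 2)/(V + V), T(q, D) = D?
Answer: -250/3 ≈ -83.333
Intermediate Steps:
Y(V) = (-2 + V)/(2*V) (Y(V) = (-2 + V)/((2*V)) = (-2 + V)*(1/(2*V)) = (-2 + V)/(2*V))
s(v) = 13 - 3*v (s(v) = 8 + (5 + v*(-3)) = 8 + (5 - 3*v) = 13 - 3*v)
c(k, y) = -⅓ - 3/y (c(k, y) = -2*⅙ - 3/y = -⅓ - 3/y)
s(8) + c(Y(-1), 12)*124 = (13 - 3*8) + ((⅓)*(-9 - 1*12)/12)*124 = (13 - 24) + ((⅓)*(1/12)*(-9 - 12))*124 = -11 + ((⅓)*(1/12)*(-21))*124 = -11 - 7/12*124 = -11 - 217/3 = -250/3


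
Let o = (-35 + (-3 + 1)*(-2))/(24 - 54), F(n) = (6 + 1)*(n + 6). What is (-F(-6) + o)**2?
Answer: 961/900 ≈ 1.0678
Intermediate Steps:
F(n) = 42 + 7*n (F(n) = 7*(6 + n) = 42 + 7*n)
o = 31/30 (o = (-35 - 2*(-2))/(-30) = (-35 + 4)*(-1/30) = -31*(-1/30) = 31/30 ≈ 1.0333)
(-F(-6) + o)**2 = (-(42 + 7*(-6)) + 31/30)**2 = (-(42 - 42) + 31/30)**2 = (-1*0 + 31/30)**2 = (0 + 31/30)**2 = (31/30)**2 = 961/900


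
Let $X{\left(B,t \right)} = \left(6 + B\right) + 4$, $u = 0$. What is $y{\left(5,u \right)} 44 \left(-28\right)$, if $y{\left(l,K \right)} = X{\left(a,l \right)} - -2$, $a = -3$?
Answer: $-11088$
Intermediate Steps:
$X{\left(B,t \right)} = 10 + B$
$y{\left(l,K \right)} = 9$ ($y{\left(l,K \right)} = \left(10 - 3\right) - -2 = 7 + 2 = 9$)
$y{\left(5,u \right)} 44 \left(-28\right) = 9 \cdot 44 \left(-28\right) = 396 \left(-28\right) = -11088$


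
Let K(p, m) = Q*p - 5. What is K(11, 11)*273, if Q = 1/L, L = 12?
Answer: -4459/4 ≈ -1114.8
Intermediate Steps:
Q = 1/12 ≈ 0.083333
K(p, m) = -5 + p/12 (K(p, m) = p/12 - 5 = -5 + p/12)
K(11, 11)*273 = (-5 + (1/12)*11)*273 = (-5 + 11/12)*273 = -49/12*273 = -4459/4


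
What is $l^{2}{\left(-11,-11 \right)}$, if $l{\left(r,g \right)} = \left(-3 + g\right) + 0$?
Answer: $196$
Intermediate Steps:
$l{\left(r,g \right)} = -3 + g$
$l^{2}{\left(-11,-11 \right)} = \left(-3 - 11\right)^{2} = \left(-14\right)^{2} = 196$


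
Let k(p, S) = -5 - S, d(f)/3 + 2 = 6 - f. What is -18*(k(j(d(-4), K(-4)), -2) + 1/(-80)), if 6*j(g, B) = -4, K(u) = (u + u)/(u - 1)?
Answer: 2169/40 ≈ 54.225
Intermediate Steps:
d(f) = 12 - 3*f (d(f) = -6 + 3*(6 - f) = -6 + (18 - 3*f) = 12 - 3*f)
K(u) = 2*u/(-1 + u) (K(u) = (2*u)/(-1 + u) = 2*u/(-1 + u))
j(g, B) = -⅔ (j(g, B) = (⅙)*(-4) = -⅔)
-18*(k(j(d(-4), K(-4)), -2) + 1/(-80)) = -18*((-5 - 1*(-2)) + 1/(-80)) = -18*((-5 + 2) - 1/80) = -18*(-3 - 1/80) = -18*(-241/80) = 2169/40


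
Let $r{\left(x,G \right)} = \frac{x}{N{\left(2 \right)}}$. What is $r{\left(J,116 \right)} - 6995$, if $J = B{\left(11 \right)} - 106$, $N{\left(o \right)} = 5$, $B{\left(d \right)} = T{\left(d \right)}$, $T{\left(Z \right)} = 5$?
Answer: $- \frac{35076}{5} \approx -7015.2$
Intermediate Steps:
$B{\left(d \right)} = 5$
$J = -101$ ($J = 5 - 106 = -101$)
$r{\left(x,G \right)} = \frac{x}{5}$
$r{\left(J,116 \right)} - 6995 = \frac{1}{5} \left(-101\right) - 6995 = - \frac{101}{5} - 6995 = - \frac{35076}{5}$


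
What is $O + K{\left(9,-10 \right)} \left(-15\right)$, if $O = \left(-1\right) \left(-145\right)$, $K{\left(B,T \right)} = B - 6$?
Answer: $100$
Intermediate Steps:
$K{\left(B,T \right)} = -6 + B$
$O = 145$
$O + K{\left(9,-10 \right)} \left(-15\right) = 145 + \left(-6 + 9\right) \left(-15\right) = 145 + 3 \left(-15\right) = 145 - 45 = 100$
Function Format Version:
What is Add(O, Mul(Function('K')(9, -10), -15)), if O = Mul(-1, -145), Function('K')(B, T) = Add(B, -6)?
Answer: 100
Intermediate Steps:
Function('K')(B, T) = Add(-6, B)
O = 145
Add(O, Mul(Function('K')(9, -10), -15)) = Add(145, Mul(Add(-6, 9), -15)) = Add(145, Mul(3, -15)) = Add(145, -45) = 100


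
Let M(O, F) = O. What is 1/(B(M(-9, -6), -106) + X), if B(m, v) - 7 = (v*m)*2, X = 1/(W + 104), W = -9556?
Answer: 9452/18100579 ≈ 0.00052219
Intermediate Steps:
X = -1/9452 (X = 1/(-9556 + 104) = 1/(-9452) = -1/9452 ≈ -0.00010580)
B(m, v) = 7 + 2*m*v (B(m, v) = 7 + (v*m)*2 = 7 + (m*v)*2 = 7 + 2*m*v)
1/(B(M(-9, -6), -106) + X) = 1/((7 + 2*(-9)*(-106)) - 1/9452) = 1/((7 + 1908) - 1/9452) = 1/(1915 - 1/9452) = 1/(18100579/9452) = 9452/18100579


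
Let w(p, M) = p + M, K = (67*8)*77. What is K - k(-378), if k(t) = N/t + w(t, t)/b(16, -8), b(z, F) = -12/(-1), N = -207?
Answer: 1736047/42 ≈ 41334.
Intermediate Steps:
K = 41272 (K = 536*77 = 41272)
b(z, F) = 12 (b(z, F) = -12*(-1) = 12)
w(p, M) = M + p
k(t) = -207/t + t/6 (k(t) = -207/t + (t + t)/12 = -207/t + (2*t)*(1/12) = -207/t + t/6)
K - k(-378) = 41272 - (-207/(-378) + (1/6)*(-378)) = 41272 - (-207*(-1/378) - 63) = 41272 - (23/42 - 63) = 41272 - 1*(-2623/42) = 41272 + 2623/42 = 1736047/42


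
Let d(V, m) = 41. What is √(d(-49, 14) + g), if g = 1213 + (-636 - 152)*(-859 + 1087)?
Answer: I*√178410 ≈ 422.39*I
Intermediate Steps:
g = -178451 (g = 1213 - 788*228 = 1213 - 179664 = -178451)
√(d(-49, 14) + g) = √(41 - 178451) = √(-178410) = I*√178410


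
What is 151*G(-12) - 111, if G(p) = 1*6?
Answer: 795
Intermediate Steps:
G(p) = 6
151*G(-12) - 111 = 151*6 - 111 = 906 - 111 = 795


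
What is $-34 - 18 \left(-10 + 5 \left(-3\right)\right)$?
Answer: $416$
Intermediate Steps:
$-34 - 18 \left(-10 + 5 \left(-3\right)\right) = -34 - 18 \left(-10 - 15\right) = -34 - -450 = -34 + 450 = 416$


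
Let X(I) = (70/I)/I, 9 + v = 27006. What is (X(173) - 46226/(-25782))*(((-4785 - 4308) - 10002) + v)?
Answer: 1824443647998/128604913 ≈ 14186.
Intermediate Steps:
v = 26997 (v = -9 + 27006 = 26997)
X(I) = 70/I**2
(X(173) - 46226/(-25782))*(((-4785 - 4308) - 10002) + v) = (70/173**2 - 46226/(-25782))*(((-4785 - 4308) - 10002) + 26997) = (70*(1/29929) - 46226*(-1/25782))*((-9093 - 10002) + 26997) = (70/29929 + 23113/12891)*(-19095 + 26997) = (692651347/385814739)*7902 = 1824443647998/128604913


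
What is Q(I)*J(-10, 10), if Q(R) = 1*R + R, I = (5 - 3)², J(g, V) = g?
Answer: -80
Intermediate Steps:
I = 4 (I = 2² = 4)
Q(R) = 2*R (Q(R) = R + R = 2*R)
Q(I)*J(-10, 10) = (2*4)*(-10) = 8*(-10) = -80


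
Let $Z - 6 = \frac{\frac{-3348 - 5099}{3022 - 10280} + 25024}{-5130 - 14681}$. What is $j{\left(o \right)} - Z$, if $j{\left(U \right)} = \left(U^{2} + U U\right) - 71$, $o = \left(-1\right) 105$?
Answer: $\frac{3159640586213}{143788238} \approx 21974.0$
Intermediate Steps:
$o = -105$
$j{\left(U \right)} = -71 + 2 U^{2}$ ($j{\left(U \right)} = \left(U^{2} + U^{2}\right) - 71 = 2 U^{2} - 71 = -71 + 2 U^{2}$)
$Z = \frac{681096789}{143788238}$ ($Z = 6 + \frac{\frac{-3348 - 5099}{3022 - 10280} + 25024}{-5130 - 14681} = 6 + \frac{- \frac{8447}{-7258} + 25024}{-19811} = 6 + \left(\left(-8447\right) \left(- \frac{1}{7258}\right) + 25024\right) \left(- \frac{1}{19811}\right) = 6 + \left(\frac{8447}{7258} + 25024\right) \left(- \frac{1}{19811}\right) = 6 + \frac{181632639}{7258} \left(- \frac{1}{19811}\right) = 6 - \frac{181632639}{143788238} = \frac{681096789}{143788238} \approx 4.7368$)
$j{\left(o \right)} - Z = \left(-71 + 2 \left(-105\right)^{2}\right) - \frac{681096789}{143788238} = \left(-71 + 2 \cdot 11025\right) - \frac{681096789}{143788238} = \left(-71 + 22050\right) - \frac{681096789}{143788238} = 21979 - \frac{681096789}{143788238} = \frac{3159640586213}{143788238}$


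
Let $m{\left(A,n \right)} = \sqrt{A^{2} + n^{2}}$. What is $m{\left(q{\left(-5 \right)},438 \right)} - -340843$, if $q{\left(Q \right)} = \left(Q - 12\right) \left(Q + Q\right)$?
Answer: $340843 + 2 \sqrt{55186} \approx 3.4131 \cdot 10^{5}$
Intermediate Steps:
$q{\left(Q \right)} = 2 Q \left(-12 + Q\right)$ ($q{\left(Q \right)} = \left(-12 + Q\right) 2 Q = 2 Q \left(-12 + Q\right)$)
$m{\left(q{\left(-5 \right)},438 \right)} - -340843 = \sqrt{\left(2 \left(-5\right) \left(-12 - 5\right)\right)^{2} + 438^{2}} - -340843 = \sqrt{\left(2 \left(-5\right) \left(-17\right)\right)^{2} + 191844} + 340843 = \sqrt{170^{2} + 191844} + 340843 = \sqrt{28900 + 191844} + 340843 = \sqrt{220744} + 340843 = 2 \sqrt{55186} + 340843 = 340843 + 2 \sqrt{55186}$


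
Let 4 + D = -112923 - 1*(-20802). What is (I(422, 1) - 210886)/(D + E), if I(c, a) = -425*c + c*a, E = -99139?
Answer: 194907/95632 ≈ 2.0381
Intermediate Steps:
I(c, a) = -425*c + a*c
D = -92125 (D = -4 + (-112923 - 1*(-20802)) = -4 + (-112923 + 20802) = -4 - 92121 = -92125)
(I(422, 1) - 210886)/(D + E) = (422*(-425 + 1) - 210886)/(-92125 - 99139) = (422*(-424) - 210886)/(-191264) = (-178928 - 210886)*(-1/191264) = -389814*(-1/191264) = 194907/95632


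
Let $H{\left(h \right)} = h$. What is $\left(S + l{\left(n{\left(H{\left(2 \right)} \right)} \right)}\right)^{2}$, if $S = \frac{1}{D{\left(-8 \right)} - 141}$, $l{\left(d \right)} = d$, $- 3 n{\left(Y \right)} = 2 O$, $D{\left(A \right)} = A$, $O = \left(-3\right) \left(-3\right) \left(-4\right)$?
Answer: $\frac{12780625}{22201} \approx 575.68$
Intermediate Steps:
$O = -36$ ($O = 9 \left(-4\right) = -36$)
$n{\left(Y \right)} = 24$ ($n{\left(Y \right)} = - \frac{2 \left(-36\right)}{3} = \left(- \frac{1}{3}\right) \left(-72\right) = 24$)
$S = - \frac{1}{149}$ ($S = \frac{1}{-8 - 141} = \frac{1}{-149} = - \frac{1}{149} \approx -0.0067114$)
$\left(S + l{\left(n{\left(H{\left(2 \right)} \right)} \right)}\right)^{2} = \left(- \frac{1}{149} + 24\right)^{2} = \left(\frac{3575}{149}\right)^{2} = \frac{12780625}{22201}$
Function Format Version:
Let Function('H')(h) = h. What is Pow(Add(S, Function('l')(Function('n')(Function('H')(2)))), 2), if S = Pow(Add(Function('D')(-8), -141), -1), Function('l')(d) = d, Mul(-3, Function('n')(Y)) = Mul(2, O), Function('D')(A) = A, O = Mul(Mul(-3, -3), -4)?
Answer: Rational(12780625, 22201) ≈ 575.68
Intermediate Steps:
O = -36 (O = Mul(9, -4) = -36)
Function('n')(Y) = 24 (Function('n')(Y) = Mul(Rational(-1, 3), Mul(2, -36)) = Mul(Rational(-1, 3), -72) = 24)
S = Rational(-1, 149) (S = Pow(Add(-8, -141), -1) = Pow(-149, -1) = Rational(-1, 149) ≈ -0.0067114)
Pow(Add(S, Function('l')(Function('n')(Function('H')(2)))), 2) = Pow(Add(Rational(-1, 149), 24), 2) = Pow(Rational(3575, 149), 2) = Rational(12780625, 22201)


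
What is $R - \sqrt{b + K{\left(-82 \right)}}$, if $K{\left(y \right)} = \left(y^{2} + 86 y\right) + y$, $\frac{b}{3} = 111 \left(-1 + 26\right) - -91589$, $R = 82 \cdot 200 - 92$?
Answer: $16308 - \sqrt{282682} \approx 15776.0$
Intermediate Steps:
$R = 16308$ ($R = 16400 - 92 = 16308$)
$b = 283092$ ($b = 3 \left(111 \left(-1 + 26\right) - -91589\right) = 3 \left(111 \cdot 25 + 91589\right) = 3 \left(2775 + 91589\right) = 3 \cdot 94364 = 283092$)
$K{\left(y \right)} = y^{2} + 87 y$
$R - \sqrt{b + K{\left(-82 \right)}} = 16308 - \sqrt{283092 - 82 \left(87 - 82\right)} = 16308 - \sqrt{283092 - 410} = 16308 - \sqrt{282682}$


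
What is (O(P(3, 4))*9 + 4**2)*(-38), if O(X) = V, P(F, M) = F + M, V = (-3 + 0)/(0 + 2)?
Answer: -95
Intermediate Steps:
V = -3/2 ≈ -1.5000
O(X) = -3/2
(O(P(3, 4))*9 + 4**2)*(-38) = (-3/2*9 + 4**2)*(-38) = (-27/2 + 16)*(-38) = (5/2)*(-38) = -95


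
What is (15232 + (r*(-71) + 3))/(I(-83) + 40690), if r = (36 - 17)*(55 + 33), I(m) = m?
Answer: -103477/40607 ≈ -2.5483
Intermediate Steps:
r = 1672 (r = 19*88 = 1672)
(15232 + (r*(-71) + 3))/(I(-83) + 40690) = (15232 + (1672*(-71) + 3))/(-83 + 40690) = (15232 + (-118712 + 3))/40607 = (15232 - 118709)*(1/40607) = -103477*1/40607 = -103477/40607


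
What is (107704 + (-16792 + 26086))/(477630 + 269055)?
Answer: 116998/746685 ≈ 0.15669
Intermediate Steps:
(107704 + (-16792 + 26086))/(477630 + 269055) = (107704 + 9294)/746685 = 116998*(1/746685) = 116998/746685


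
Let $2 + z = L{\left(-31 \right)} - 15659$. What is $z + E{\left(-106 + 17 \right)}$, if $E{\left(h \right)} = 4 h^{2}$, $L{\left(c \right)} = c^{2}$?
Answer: $16984$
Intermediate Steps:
$z = -14700$ ($z = -2 + \left(\left(-31\right)^{2} - 15659\right) = -2 + \left(961 - 15659\right) = -2 - 14698 = -14700$)
$z + E{\left(-106 + 17 \right)} = -14700 + 4 \left(-106 + 17\right)^{2} = -14700 + 4 \left(-89\right)^{2} = -14700 + 4 \cdot 7921 = -14700 + 31684 = 16984$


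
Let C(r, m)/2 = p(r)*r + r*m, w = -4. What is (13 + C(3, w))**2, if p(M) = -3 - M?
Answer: 2209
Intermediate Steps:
C(r, m) = 2*m*r + 2*r*(-3 - r) (C(r, m) = 2*((-3 - r)*r + r*m) = 2*(r*(-3 - r) + m*r) = 2*(m*r + r*(-3 - r)) = 2*m*r + 2*r*(-3 - r))
(13 + C(3, w))**2 = (13 + 2*3*(-3 - 4 - 1*3))**2 = (13 + 2*3*(-3 - 4 - 3))**2 = (13 + 2*3*(-10))**2 = (13 - 60)**2 = (-47)**2 = 2209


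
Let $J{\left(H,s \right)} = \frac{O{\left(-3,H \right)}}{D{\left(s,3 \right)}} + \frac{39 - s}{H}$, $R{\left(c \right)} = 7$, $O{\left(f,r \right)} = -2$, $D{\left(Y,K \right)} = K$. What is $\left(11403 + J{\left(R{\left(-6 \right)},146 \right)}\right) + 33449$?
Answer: $\frac{941557}{21} \approx 44836.0$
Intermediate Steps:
$J{\left(H,s \right)} = - \frac{2}{3} + \frac{39 - s}{H}$
$\left(11403 + J{\left(R{\left(-6 \right)},146 \right)}\right) + 33449 = \left(11403 + \frac{39 - 146 - \frac{14}{3}}{7}\right) + 33449 = \left(11403 + \frac{1}{7} \left(- \frac{335}{3}\right)\right) + 33449 = \left(11403 - \frac{335}{21}\right) + 33449 = \frac{239128}{21} + 33449 = \frac{941557}{21}$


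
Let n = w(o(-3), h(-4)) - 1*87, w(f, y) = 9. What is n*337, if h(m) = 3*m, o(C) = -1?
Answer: -26286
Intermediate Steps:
n = -78 (n = 9 - 1*87 = 9 - 87 = -78)
n*337 = -78*337 = -26286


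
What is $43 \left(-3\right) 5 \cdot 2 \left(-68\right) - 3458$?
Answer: $84262$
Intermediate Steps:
$43 \left(-3\right) 5 \cdot 2 \left(-68\right) - 3458 = 43 \left(\left(-15\right) 2\right) \left(-68\right) - 3458 = 43 \left(-30\right) \left(-68\right) - 3458 = \left(-1290\right) \left(-68\right) - 3458 = 87720 - 3458 = 84262$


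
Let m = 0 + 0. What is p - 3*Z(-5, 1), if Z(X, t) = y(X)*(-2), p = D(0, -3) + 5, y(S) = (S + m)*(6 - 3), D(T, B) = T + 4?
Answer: -81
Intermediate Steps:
D(T, B) = 4 + T
m = 0
y(S) = 3*S (y(S) = (S + 0)*(6 - 3) = S*3 = 3*S)
p = 9 (p = (4 + 0) + 5 = 4 + 5 = 9)
Z(X, t) = -6*X (Z(X, t) = (3*X)*(-2) = -6*X)
p - 3*Z(-5, 1) = 9 - (-18)*(-5) = 9 - 3*30 = 9 - 90 = -81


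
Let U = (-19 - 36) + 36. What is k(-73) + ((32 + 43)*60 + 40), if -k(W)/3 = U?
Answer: 4597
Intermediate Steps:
U = -19 (U = -55 + 36 = -19)
k(W) = 57 (k(W) = -3*(-19) = 57)
k(-73) + ((32 + 43)*60 + 40) = 57 + ((32 + 43)*60 + 40) = 57 + (75*60 + 40) = 57 + (4500 + 40) = 57 + 4540 = 4597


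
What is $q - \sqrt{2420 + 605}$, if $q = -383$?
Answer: $-438$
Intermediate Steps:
$q - \sqrt{2420 + 605} = -383 - \sqrt{2420 + 605} = -383 - \sqrt{3025} = -383 - 55 = -438$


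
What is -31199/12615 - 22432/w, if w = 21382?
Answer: -475038349/134866965 ≈ -3.5223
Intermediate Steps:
-31199/12615 - 22432/w = -31199/12615 - 22432/21382 = -31199*1/12615 - 22432*1/21382 = -31199/12615 - 11216/10691 = -475038349/134866965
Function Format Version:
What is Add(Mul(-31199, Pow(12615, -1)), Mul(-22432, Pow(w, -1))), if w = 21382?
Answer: Rational(-475038349, 134866965) ≈ -3.5223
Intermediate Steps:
Add(Mul(-31199, Pow(12615, -1)), Mul(-22432, Pow(w, -1))) = Add(Mul(-31199, Pow(12615, -1)), Mul(-22432, Pow(21382, -1))) = Add(Mul(-31199, Rational(1, 12615)), Mul(-22432, Rational(1, 21382))) = Add(Rational(-31199, 12615), Rational(-11216, 10691)) = Rational(-475038349, 134866965)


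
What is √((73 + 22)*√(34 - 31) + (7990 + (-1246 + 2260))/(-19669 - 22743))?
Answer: √(-23867353 + 10680242855*√3)/10603 ≈ 12.819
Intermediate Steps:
√((73 + 22)*√(34 - 31) + (7990 + (-1246 + 2260))/(-19669 - 22743)) = √(95*√3 + (7990 + 1014)/(-42412)) = √(95*√3 + 9004*(-1/42412)) = √(95*√3 - 2251/10603) = √(-2251/10603 + 95*√3)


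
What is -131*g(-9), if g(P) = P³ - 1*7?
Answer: 96416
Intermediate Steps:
g(P) = -7 + P³ (g(P) = P³ - 7 = -7 + P³)
-131*g(-9) = -131*(-7 + (-9)³) = -131*(-7 - 729) = -131*(-736) = 96416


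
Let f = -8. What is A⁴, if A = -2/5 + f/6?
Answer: 456976/50625 ≈ 9.0267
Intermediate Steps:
A = -26/15 (A = -2/5 - 8/6 = -2*⅕ - 8*⅙ = -⅖ - 4/3 = -26/15 ≈ -1.7333)
A⁴ = (-26/15)⁴ = 456976/50625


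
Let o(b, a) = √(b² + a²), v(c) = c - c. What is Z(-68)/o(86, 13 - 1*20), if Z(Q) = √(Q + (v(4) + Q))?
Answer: 2*I*√253130/7445 ≈ 0.13516*I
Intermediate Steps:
v(c) = 0
o(b, a) = √(a² + b²)
Z(Q) = √2*√Q (Z(Q) = √(Q + (0 + Q)) = √(Q + Q) = √(2*Q) = √2*√Q)
Z(-68)/o(86, 13 - 1*20) = (√2*√(-68))/(√((13 - 1*20)² + 86²)) = (√2*(2*I*√17))/(√((13 - 20)² + 7396)) = (2*I*√34)/(√((-7)² + 7396)) = (2*I*√34)/(√(49 + 7396)) = (2*I*√34)/(√7445) = (2*I*√34)*(√7445/7445) = 2*I*√253130/7445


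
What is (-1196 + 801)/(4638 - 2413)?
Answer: -79/445 ≈ -0.17753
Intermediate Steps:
(-1196 + 801)/(4638 - 2413) = -395/2225 = -395*1/2225 = -79/445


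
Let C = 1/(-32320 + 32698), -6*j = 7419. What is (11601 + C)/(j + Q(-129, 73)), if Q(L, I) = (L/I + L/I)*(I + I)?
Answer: -4385179/662445 ≈ -6.6197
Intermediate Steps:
j = -2473/2 (j = -⅙*7419 = -2473/2 ≈ -1236.5)
Q(L, I) = 4*L (Q(L, I) = (2*L/I)*(2*I) = 4*L)
C = 1/378 ≈ 0.0026455
(11601 + C)/(j + Q(-129, 73)) = (11601 + 1/378)/(-2473/2 + 4*(-129)) = 4385179/(378*(-2473/2 - 516)) = 4385179/(378*(-3505/2)) = (4385179/378)*(-2/3505) = -4385179/662445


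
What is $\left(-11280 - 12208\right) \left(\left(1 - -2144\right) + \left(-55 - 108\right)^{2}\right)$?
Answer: $-674434432$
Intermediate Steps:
$\left(-11280 - 12208\right) \left(\left(1 - -2144\right) + \left(-55 - 108\right)^{2}\right) = - 23488 \left(\left(1 + 2144\right) + \left(-163\right)^{2}\right) = - 23488 \left(2145 + 26569\right) = \left(-23488\right) 28714 = -674434432$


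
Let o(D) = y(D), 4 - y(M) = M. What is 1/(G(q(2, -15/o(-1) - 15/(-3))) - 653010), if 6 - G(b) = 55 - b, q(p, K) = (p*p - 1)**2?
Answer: -1/653050 ≈ -1.5313e-6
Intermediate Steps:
y(M) = 4 - M
o(D) = 4 - D
q(p, K) = (-1 + p**2)**2 (q(p, K) = (p**2 - 1)**2 = (-1 + p**2)**2)
G(b) = -49 + b (G(b) = 6 - (55 - b) = 6 + (-55 + b) = -49 + b)
1/(G(q(2, -15/o(-1) - 15/(-3))) - 653010) = 1/((-49 + (-1 + 2**2)**2) - 653010) = 1/((-49 + (-1 + 4)**2) - 653010) = 1/((-49 + 3**2) - 653010) = 1/((-49 + 9) - 653010) = 1/(-40 - 653010) = 1/(-653050) = -1/653050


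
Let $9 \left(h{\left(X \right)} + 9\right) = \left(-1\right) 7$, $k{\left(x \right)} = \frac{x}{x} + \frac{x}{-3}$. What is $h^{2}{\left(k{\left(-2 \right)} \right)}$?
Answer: $\frac{7744}{81} \approx 95.605$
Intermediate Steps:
$k{\left(x \right)} = 1 - \frac{x}{3}$ ($k{\left(x \right)} = 1 + x \left(- \frac{1}{3}\right) = 1 - \frac{x}{3}$)
$h{\left(X \right)} = - \frac{88}{9}$ ($h{\left(X \right)} = -9 + \frac{\left(-1\right) 7}{9} = -9 + \frac{1}{9} \left(-7\right) = -9 - \frac{7}{9} = - \frac{88}{9}$)
$h^{2}{\left(k{\left(-2 \right)} \right)} = \left(- \frac{88}{9}\right)^{2} = \frac{7744}{81}$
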